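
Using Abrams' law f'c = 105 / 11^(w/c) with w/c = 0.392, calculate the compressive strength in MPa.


f'c = 105 / 11^0.392
= 105 / 2.56
= 41.02 MPa

41.02


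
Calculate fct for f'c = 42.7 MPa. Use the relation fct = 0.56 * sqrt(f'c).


fct = 0.56 * sqrt(42.7)
= 0.56 * 6.535
= 3.659 MPa

3.659


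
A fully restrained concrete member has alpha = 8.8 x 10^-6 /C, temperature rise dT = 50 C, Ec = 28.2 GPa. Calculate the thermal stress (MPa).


sigma = alpha * dT * Ec
= 8.8e-6 * 50 * 28.2 * 1000
= 12.408 MPa

12.408


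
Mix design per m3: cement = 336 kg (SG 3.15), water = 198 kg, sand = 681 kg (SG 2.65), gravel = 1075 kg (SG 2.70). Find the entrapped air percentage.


Vol cement = 336 / (3.15 * 1000) = 0.106667 m3
Vol water = 198 / 1000 = 0.198 m3
Vol sand = 681 / (2.65 * 1000) = 0.256981 m3
Vol gravel = 1075 / (2.70 * 1000) = 0.398148 m3
Total solid + water volume = 0.959796 m3
Air = (1 - 0.959796) * 100 = 4.02%

4.02


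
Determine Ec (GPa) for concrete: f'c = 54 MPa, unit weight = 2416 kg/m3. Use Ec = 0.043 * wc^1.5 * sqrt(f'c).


Ec = 0.043 * 2416^1.5 * sqrt(54) / 1000
= 37.52 GPa

37.52


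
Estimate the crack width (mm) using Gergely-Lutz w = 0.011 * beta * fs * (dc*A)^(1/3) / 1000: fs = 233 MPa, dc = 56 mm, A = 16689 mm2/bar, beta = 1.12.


w = 0.011 * beta * fs * (dc * A)^(1/3) / 1000
= 0.011 * 1.12 * 233 * (56 * 16689)^(1/3) / 1000
= 0.281 mm

0.281


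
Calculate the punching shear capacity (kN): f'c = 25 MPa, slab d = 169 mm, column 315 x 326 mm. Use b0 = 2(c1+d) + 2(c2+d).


b0 = 2*(315 + 169) + 2*(326 + 169) = 1958 mm
Vc = 0.33 * sqrt(25) * 1958 * 169 / 1000
= 545.99 kN

545.99


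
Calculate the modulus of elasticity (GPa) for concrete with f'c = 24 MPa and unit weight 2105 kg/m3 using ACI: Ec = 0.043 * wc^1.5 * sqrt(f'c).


Ec = 0.043 * 2105^1.5 * sqrt(24) / 1000
= 20.34 GPa

20.34


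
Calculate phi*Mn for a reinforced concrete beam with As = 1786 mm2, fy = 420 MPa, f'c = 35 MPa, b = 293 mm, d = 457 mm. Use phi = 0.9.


a = As * fy / (0.85 * f'c * b)
= 1786 * 420 / (0.85 * 35 * 293)
= 86.055 mm
Mn = As * fy * (d - a/2) / 10^6
= 310.529 kN-m
phi*Mn = 0.9 * 310.529 = 279.48 kN-m

279.48


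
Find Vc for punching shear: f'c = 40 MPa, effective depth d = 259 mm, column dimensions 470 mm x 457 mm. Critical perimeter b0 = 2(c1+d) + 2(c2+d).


b0 = 2*(470 + 259) + 2*(457 + 259) = 2890 mm
Vc = 0.33 * sqrt(40) * 2890 * 259 / 1000
= 1562.22 kN

1562.22


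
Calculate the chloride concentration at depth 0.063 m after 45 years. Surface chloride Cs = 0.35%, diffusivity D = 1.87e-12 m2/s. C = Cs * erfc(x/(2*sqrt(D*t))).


t_seconds = 45 * 365.25 * 24 * 3600 = 1420092000.0 s
arg = 0.063 / (2 * sqrt(1.87e-12 * 1420092000.0))
= 0.6113
erfc(0.6113) = 0.3873
C = 0.35 * 0.3873 = 0.1356%

0.1356


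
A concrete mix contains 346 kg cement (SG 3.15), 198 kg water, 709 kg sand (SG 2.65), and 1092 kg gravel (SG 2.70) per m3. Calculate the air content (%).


Vol cement = 346 / (3.15 * 1000) = 0.109841 m3
Vol water = 198 / 1000 = 0.198 m3
Vol sand = 709 / (2.65 * 1000) = 0.267547 m3
Vol gravel = 1092 / (2.70 * 1000) = 0.404444 m3
Total solid + water volume = 0.979833 m3
Air = (1 - 0.979833) * 100 = 2.02%

2.02


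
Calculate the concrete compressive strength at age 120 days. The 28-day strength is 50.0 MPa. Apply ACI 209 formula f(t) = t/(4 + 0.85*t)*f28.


f(120) = 120 / (4 + 0.85 * 120) * 50.0
= 120 / 106.0 * 50.0
= 56.6 MPa

56.6


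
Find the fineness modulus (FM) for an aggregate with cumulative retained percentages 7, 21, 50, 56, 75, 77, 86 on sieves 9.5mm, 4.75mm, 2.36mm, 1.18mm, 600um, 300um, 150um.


FM = sum(cumulative % retained) / 100
= 372 / 100
= 3.72

3.72


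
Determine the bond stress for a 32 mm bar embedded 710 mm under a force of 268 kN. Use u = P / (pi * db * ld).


u = P / (pi * db * ld)
= 268 * 1000 / (pi * 32 * 710)
= 3.755 MPa

3.755


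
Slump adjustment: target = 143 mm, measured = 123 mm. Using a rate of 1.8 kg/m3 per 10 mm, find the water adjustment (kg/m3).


Difference = 143 - 123 = 20 mm
Water adjustment = 20 * 1.8 / 10 = 3.6 kg/m3

3.6


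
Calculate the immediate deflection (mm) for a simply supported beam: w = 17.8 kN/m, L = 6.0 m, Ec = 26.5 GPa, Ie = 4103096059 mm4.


Convert: L = 6.0 m = 6000 mm, Ec = 26.5 GPa = 26500 MPa
delta = 5 * 17.8 * 6000^4 / (384 * 26500 * 4103096059)
= 2.76 mm

2.76


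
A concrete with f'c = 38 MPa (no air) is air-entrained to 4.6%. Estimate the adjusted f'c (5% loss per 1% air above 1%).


Strength loss = (4.6 - 1) * 5 = 18.0%
f'c = 38 * (1 - 18.0/100)
= 31.16 MPa

31.16


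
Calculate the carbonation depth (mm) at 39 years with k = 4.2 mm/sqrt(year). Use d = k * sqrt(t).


depth = k * sqrt(t)
= 4.2 * sqrt(39)
= 26.23 mm

26.23


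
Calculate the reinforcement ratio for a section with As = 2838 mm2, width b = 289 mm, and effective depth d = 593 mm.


rho = As / (b * d)
= 2838 / (289 * 593)
= 0.0166

0.0166


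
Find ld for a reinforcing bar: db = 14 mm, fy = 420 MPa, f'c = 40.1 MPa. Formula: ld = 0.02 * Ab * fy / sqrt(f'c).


Ab = pi * 14^2 / 4 = 153.938 mm2
ld = 0.02 * 153.938 * 420 / sqrt(40.1)
= 204.2 mm

204.2


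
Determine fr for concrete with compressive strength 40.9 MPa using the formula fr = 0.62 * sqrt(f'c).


fr = 0.62 * sqrt(40.9)
= 3.965 MPa

3.965


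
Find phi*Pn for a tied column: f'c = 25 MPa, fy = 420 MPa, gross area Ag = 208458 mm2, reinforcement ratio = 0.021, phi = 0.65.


Ast = rho * Ag = 0.021 * 208458 = 4377.618 mm2
phi*Pn = 0.65 * 0.80 * (0.85 * 25 * (208458 - 4377.618) + 420 * 4377.618) / 1000
= 3211.16 kN

3211.16


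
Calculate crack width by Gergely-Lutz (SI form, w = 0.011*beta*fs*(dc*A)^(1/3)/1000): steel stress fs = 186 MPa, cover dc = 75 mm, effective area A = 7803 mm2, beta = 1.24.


w = 0.011 * beta * fs * (dc * A)^(1/3) / 1000
= 0.011 * 1.24 * 186 * (75 * 7803)^(1/3) / 1000
= 0.212 mm

0.212


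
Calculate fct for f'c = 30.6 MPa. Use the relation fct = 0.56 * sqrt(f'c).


fct = 0.56 * sqrt(30.6)
= 0.56 * 5.532
= 3.098 MPa

3.098


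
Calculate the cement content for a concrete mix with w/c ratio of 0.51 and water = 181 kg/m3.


Cement = water / (w/c)
= 181 / 0.51
= 354.9 kg/m3

354.9


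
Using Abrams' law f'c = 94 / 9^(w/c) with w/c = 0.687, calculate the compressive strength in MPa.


f'c = 94 / 9^0.687
= 94 / 4.524
= 20.78 MPa

20.78


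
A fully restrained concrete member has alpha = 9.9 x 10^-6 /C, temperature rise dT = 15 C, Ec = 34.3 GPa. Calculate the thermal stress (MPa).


sigma = alpha * dT * Ec
= 9.9e-6 * 15 * 34.3 * 1000
= 5.094 MPa

5.094


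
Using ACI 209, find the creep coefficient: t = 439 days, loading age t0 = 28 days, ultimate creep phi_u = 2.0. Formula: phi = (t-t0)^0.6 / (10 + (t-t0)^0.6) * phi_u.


dt = 439 - 28 = 411
phi = 411^0.6 / (10 + 411^0.6) * 2.0
= 1.575

1.575


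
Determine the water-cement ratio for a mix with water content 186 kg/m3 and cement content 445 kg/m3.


w/c = water / cement
w/c = 186 / 445 = 0.418

0.418


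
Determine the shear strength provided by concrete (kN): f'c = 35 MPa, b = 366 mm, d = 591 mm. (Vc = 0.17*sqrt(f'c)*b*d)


Vc = 0.17 * sqrt(35) * 366 * 591 / 1000
= 217.55 kN

217.55


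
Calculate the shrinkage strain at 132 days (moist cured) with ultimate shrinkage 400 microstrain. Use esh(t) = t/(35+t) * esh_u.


esh(132) = 132 / (35 + 132) * 400
= 132 / 167 * 400
= 316.2 microstrain

316.2


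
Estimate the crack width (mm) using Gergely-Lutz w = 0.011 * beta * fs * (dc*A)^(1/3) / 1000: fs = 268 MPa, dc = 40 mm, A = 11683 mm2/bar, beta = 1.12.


w = 0.011 * beta * fs * (dc * A)^(1/3) / 1000
= 0.011 * 1.12 * 268 * (40 * 11683)^(1/3) / 1000
= 0.256 mm

0.256


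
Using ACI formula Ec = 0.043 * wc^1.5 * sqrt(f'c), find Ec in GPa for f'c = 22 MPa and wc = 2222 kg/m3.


Ec = 0.043 * 2222^1.5 * sqrt(22) / 1000
= 21.12 GPa

21.12


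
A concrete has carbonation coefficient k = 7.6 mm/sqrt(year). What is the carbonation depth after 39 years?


depth = k * sqrt(t)
= 7.6 * sqrt(39)
= 47.46 mm

47.46


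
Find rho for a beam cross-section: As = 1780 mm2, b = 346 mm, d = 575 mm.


rho = As / (b * d)
= 1780 / (346 * 575)
= 0.0089

0.0089


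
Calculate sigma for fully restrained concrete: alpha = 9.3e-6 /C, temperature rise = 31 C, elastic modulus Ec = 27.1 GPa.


sigma = alpha * dT * Ec
= 9.3e-6 * 31 * 27.1 * 1000
= 7.813 MPa

7.813


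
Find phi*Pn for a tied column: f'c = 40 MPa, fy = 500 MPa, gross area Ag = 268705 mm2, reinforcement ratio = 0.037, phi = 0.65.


Ast = rho * Ag = 0.037 * 268705 = 9942.085 mm2
phi*Pn = 0.65 * 0.80 * (0.85 * 40 * (268705 - 9942.085) + 500 * 9942.085) / 1000
= 7159.87 kN

7159.87


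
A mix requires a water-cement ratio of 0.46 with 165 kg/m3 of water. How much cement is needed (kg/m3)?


Cement = water / (w/c)
= 165 / 0.46
= 358.7 kg/m3

358.7


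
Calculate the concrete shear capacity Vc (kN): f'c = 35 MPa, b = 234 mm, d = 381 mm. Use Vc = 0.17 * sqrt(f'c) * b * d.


Vc = 0.17 * sqrt(35) * 234 * 381 / 1000
= 89.67 kN

89.67


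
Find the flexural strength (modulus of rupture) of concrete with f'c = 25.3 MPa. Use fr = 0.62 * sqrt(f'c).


fr = 0.62 * sqrt(25.3)
= 3.119 MPa

3.119


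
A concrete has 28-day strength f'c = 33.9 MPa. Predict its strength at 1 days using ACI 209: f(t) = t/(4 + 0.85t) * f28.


f(1) = 1 / (4 + 0.85 * 1) * 33.9
= 1 / 4.85 * 33.9
= 6.99 MPa

6.99


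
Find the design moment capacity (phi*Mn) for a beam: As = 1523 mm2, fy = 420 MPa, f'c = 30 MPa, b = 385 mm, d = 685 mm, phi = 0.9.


a = As * fy / (0.85 * f'c * b)
= 1523 * 420 / (0.85 * 30 * 385)
= 65.1551 mm
Mn = As * fy * (d - a/2) / 10^6
= 417.3286 kN-m
phi*Mn = 0.9 * 417.3286 = 375.6 kN-m

375.6


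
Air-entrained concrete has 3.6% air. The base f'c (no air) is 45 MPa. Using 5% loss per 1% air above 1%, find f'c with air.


Strength loss = (3.6 - 1) * 5 = 13.0%
f'c = 45 * (1 - 13.0/100)
= 39.15 MPa

39.15


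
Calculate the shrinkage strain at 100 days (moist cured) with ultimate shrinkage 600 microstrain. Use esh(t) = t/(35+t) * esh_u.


esh(100) = 100 / (35 + 100) * 600
= 100 / 135 * 600
= 444.4 microstrain

444.4


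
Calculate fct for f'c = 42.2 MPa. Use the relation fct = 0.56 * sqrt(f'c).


fct = 0.56 * sqrt(42.2)
= 0.56 * 6.496
= 3.638 MPa

3.638


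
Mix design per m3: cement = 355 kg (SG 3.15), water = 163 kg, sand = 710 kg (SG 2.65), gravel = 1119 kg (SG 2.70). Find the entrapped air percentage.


Vol cement = 355 / (3.15 * 1000) = 0.112698 m3
Vol water = 163 / 1000 = 0.163 m3
Vol sand = 710 / (2.65 * 1000) = 0.267925 m3
Vol gravel = 1119 / (2.70 * 1000) = 0.414444 m3
Total solid + water volume = 0.958067 m3
Air = (1 - 0.958067) * 100 = 4.19%

4.19


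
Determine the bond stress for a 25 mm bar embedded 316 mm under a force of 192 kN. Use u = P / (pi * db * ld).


u = P / (pi * db * ld)
= 192 * 1000 / (pi * 25 * 316)
= 7.736 MPa

7.736


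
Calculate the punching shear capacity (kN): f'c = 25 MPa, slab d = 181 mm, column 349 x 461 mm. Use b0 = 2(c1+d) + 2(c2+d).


b0 = 2*(349 + 181) + 2*(461 + 181) = 2344 mm
Vc = 0.33 * sqrt(25) * 2344 * 181 / 1000
= 700.04 kN

700.04


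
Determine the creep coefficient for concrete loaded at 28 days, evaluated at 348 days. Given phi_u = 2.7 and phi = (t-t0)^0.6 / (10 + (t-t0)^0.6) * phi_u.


dt = 348 - 28 = 320
phi = 320^0.6 / (10 + 320^0.6) * 2.7
= 2.055

2.055


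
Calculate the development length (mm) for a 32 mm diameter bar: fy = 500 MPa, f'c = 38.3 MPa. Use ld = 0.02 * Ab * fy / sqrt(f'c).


Ab = pi * 32^2 / 4 = 804.248 mm2
ld = 0.02 * 804.248 * 500 / sqrt(38.3)
= 1299.5 mm

1299.5


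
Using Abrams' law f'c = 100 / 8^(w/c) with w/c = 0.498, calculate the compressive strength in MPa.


f'c = 100 / 8^0.498
= 100 / 2.817
= 35.5 MPa

35.5


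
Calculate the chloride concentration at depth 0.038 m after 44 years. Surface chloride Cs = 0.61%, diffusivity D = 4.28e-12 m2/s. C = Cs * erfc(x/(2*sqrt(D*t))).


t_seconds = 44 * 365.25 * 24 * 3600 = 1388534400.0 s
arg = 0.038 / (2 * sqrt(4.28e-12 * 1388534400.0))
= 0.2465
erfc(0.2465) = 0.7274
C = 0.61 * 0.7274 = 0.4437%

0.4437


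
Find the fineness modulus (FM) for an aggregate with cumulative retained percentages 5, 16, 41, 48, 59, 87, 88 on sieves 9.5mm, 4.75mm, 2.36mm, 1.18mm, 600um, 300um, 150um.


FM = sum(cumulative % retained) / 100
= 344 / 100
= 3.44

3.44


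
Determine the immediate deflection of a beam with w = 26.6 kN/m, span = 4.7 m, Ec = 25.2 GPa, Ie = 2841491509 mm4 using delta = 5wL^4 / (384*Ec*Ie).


Convert: L = 4.7 m = 4700 mm, Ec = 25.2 GPa = 25200 MPa
delta = 5 * 26.6 * 4700^4 / (384 * 25200 * 2841491509)
= 2.36 mm

2.36


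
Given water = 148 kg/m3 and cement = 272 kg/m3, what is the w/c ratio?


w/c = water / cement
w/c = 148 / 272 = 0.544

0.544


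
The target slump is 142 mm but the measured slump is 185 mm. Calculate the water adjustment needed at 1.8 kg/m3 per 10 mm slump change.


Difference = 142 - 185 = -43 mm
Water adjustment = -43 * 1.8 / 10 = -7.7 kg/m3

-7.7


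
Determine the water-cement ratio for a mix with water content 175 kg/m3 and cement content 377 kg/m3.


w/c = water / cement
w/c = 175 / 377 = 0.464

0.464


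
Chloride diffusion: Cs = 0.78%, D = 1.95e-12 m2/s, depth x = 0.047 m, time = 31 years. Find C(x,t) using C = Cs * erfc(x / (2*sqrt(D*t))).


t_seconds = 31 * 365.25 * 24 * 3600 = 978285600.0 s
arg = 0.047 / (2 * sqrt(1.95e-12 * 978285600.0))
= 0.538
erfc(0.538) = 0.4467
C = 0.78 * 0.4467 = 0.3484%

0.3484


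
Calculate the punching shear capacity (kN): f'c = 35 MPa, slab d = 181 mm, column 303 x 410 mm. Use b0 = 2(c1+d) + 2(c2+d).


b0 = 2*(303 + 181) + 2*(410 + 181) = 2150 mm
Vc = 0.33 * sqrt(35) * 2150 * 181 / 1000
= 759.74 kN

759.74


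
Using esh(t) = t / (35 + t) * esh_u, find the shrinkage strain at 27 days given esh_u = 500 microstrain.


esh(27) = 27 / (35 + 27) * 500
= 27 / 62 * 500
= 217.7 microstrain

217.7


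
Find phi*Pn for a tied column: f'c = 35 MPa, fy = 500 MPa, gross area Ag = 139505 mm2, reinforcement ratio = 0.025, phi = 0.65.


Ast = rho * Ag = 0.025 * 139505 = 3487.625 mm2
phi*Pn = 0.65 * 0.80 * (0.85 * 35 * (139505 - 3487.625) + 500 * 3487.625) / 1000
= 3010.97 kN

3010.97


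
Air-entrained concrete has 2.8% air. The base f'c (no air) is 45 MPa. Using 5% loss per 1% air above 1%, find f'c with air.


Strength loss = (2.8 - 1) * 5 = 9.0%
f'c = 45 * (1 - 9.0/100)
= 40.95 MPa

40.95


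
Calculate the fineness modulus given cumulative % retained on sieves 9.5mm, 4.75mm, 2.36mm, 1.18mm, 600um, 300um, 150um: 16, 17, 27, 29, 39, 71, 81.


FM = sum(cumulative % retained) / 100
= 280 / 100
= 2.8

2.8


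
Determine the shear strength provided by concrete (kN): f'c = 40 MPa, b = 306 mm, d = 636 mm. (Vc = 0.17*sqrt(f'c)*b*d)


Vc = 0.17 * sqrt(40) * 306 * 636 / 1000
= 209.25 kN

209.25


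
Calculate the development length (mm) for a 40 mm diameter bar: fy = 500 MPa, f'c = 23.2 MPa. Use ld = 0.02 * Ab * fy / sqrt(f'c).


Ab = pi * 40^2 / 4 = 1256.637 mm2
ld = 0.02 * 1256.637 * 500 / sqrt(23.2)
= 2609.0 mm

2609.0


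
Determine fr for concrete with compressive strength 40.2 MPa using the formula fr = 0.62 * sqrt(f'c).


fr = 0.62 * sqrt(40.2)
= 3.931 MPa

3.931


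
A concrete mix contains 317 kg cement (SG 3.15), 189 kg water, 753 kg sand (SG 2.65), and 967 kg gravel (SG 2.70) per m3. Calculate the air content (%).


Vol cement = 317 / (3.15 * 1000) = 0.100635 m3
Vol water = 189 / 1000 = 0.189 m3
Vol sand = 753 / (2.65 * 1000) = 0.284151 m3
Vol gravel = 967 / (2.70 * 1000) = 0.358148 m3
Total solid + water volume = 0.931934 m3
Air = (1 - 0.931934) * 100 = 6.81%

6.81


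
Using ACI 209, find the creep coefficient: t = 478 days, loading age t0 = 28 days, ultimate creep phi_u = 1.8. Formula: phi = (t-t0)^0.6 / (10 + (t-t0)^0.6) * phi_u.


dt = 478 - 28 = 450
phi = 450^0.6 / (10 + 450^0.6) * 1.8
= 1.433

1.433


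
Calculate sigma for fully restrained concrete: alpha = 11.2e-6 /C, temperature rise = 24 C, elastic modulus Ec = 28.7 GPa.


sigma = alpha * dT * Ec
= 11.2e-6 * 24 * 28.7 * 1000
= 7.715 MPa

7.715


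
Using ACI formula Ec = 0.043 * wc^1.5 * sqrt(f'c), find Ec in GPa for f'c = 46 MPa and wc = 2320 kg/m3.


Ec = 0.043 * 2320^1.5 * sqrt(46) / 1000
= 32.59 GPa

32.59


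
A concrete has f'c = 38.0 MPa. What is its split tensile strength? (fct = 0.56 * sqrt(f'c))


fct = 0.56 * sqrt(38.0)
= 0.56 * 6.164
= 3.452 MPa

3.452


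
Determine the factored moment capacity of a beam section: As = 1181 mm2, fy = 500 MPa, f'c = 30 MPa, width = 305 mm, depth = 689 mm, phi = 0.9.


a = As * fy / (0.85 * f'c * b)
= 1181 * 500 / (0.85 * 30 * 305)
= 75.9241 mm
Mn = As * fy * (d - a/2) / 10^6
= 384.4379 kN-m
phi*Mn = 0.9 * 384.4379 = 345.99 kN-m

345.99


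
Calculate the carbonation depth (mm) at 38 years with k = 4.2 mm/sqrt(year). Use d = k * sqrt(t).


depth = k * sqrt(t)
= 4.2 * sqrt(38)
= 25.89 mm

25.89


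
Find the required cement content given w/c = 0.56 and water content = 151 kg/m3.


Cement = water / (w/c)
= 151 / 0.56
= 269.6 kg/m3

269.6


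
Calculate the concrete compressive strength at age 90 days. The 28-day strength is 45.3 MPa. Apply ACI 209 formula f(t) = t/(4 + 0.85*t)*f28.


f(90) = 90 / (4 + 0.85 * 90) * 45.3
= 90 / 80.5 * 45.3
= 50.65 MPa

50.65


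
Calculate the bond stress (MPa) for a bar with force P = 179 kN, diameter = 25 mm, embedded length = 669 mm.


u = P / (pi * db * ld)
= 179 * 1000 / (pi * 25 * 669)
= 3.407 MPa

3.407


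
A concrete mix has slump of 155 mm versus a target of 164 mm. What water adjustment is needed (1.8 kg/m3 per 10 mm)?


Difference = 164 - 155 = 9 mm
Water adjustment = 9 * 1.8 / 10 = 1.6 kg/m3

1.6


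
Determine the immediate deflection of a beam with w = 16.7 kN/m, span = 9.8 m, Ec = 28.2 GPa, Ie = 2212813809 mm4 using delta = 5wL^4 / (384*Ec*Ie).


Convert: L = 9.8 m = 9800 mm, Ec = 28.2 GPa = 28200 MPa
delta = 5 * 16.7 * 9800^4 / (384 * 28200 * 2212813809)
= 32.14 mm

32.14


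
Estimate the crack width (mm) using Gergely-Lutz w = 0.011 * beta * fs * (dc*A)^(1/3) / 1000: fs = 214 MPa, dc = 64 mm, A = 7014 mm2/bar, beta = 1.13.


w = 0.011 * beta * fs * (dc * A)^(1/3) / 1000
= 0.011 * 1.13 * 214 * (64 * 7014)^(1/3) / 1000
= 0.204 mm

0.204


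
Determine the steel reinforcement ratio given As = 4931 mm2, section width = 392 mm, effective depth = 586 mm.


rho = As / (b * d)
= 4931 / (392 * 586)
= 0.0215

0.0215


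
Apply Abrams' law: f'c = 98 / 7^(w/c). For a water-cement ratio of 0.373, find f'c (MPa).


f'c = 98 / 7^0.373
= 98 / 2.066
= 47.42 MPa

47.42


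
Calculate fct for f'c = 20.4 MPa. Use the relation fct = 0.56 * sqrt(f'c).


fct = 0.56 * sqrt(20.4)
= 0.56 * 4.517
= 2.529 MPa

2.529


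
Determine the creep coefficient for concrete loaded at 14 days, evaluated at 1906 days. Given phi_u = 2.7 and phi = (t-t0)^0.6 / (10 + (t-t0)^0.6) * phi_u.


dt = 1906 - 14 = 1892
phi = 1892^0.6 / (10 + 1892^0.6) * 2.7
= 2.437

2.437


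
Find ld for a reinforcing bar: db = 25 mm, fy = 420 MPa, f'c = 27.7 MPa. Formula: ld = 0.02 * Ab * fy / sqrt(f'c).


Ab = pi * 25^2 / 4 = 490.874 mm2
ld = 0.02 * 490.874 * 420 / sqrt(27.7)
= 783.4 mm

783.4


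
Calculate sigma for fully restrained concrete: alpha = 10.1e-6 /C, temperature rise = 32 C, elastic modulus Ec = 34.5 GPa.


sigma = alpha * dT * Ec
= 10.1e-6 * 32 * 34.5 * 1000
= 11.15 MPa

11.15


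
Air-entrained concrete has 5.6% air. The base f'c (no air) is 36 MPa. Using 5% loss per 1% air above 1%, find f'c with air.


Strength loss = (5.6 - 1) * 5 = 23.0%
f'c = 36 * (1 - 23.0/100)
= 27.72 MPa

27.72


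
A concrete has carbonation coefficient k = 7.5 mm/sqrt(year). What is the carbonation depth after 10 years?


depth = k * sqrt(t)
= 7.5 * sqrt(10)
= 23.72 mm

23.72


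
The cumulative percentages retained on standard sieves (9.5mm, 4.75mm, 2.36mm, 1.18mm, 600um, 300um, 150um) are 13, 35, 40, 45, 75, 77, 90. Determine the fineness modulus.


FM = sum(cumulative % retained) / 100
= 375 / 100
= 3.75

3.75


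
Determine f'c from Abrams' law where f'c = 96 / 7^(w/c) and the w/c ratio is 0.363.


f'c = 96 / 7^0.363
= 96 / 2.027
= 47.37 MPa

47.37


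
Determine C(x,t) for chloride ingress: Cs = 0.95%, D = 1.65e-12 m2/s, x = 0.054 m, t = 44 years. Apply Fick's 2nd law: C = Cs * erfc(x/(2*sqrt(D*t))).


t_seconds = 44 * 365.25 * 24 * 3600 = 1388534400.0 s
arg = 0.054 / (2 * sqrt(1.65e-12 * 1388534400.0))
= 0.5641
erfc(0.5641) = 0.425
C = 0.95 * 0.425 = 0.4038%

0.4038


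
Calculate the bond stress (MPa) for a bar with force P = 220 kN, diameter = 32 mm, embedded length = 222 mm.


u = P / (pi * db * ld)
= 220 * 1000 / (pi * 32 * 222)
= 9.858 MPa

9.858


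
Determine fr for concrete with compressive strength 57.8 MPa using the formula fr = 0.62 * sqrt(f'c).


fr = 0.62 * sqrt(57.8)
= 4.714 MPa

4.714


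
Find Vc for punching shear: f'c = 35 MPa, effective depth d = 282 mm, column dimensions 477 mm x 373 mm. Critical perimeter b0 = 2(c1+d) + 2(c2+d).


b0 = 2*(477 + 282) + 2*(373 + 282) = 2828 mm
Vc = 0.33 * sqrt(35) * 2828 * 282 / 1000
= 1556.96 kN

1556.96


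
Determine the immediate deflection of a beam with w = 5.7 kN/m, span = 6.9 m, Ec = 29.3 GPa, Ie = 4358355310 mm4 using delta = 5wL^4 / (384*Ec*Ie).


Convert: L = 6.9 m = 6900 mm, Ec = 29.3 GPa = 29300 MPa
delta = 5 * 5.7 * 6900^4 / (384 * 29300 * 4358355310)
= 1.32 mm

1.32


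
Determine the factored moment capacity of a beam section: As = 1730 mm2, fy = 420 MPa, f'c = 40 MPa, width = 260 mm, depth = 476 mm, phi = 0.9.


a = As * fy / (0.85 * f'c * b)
= 1730 * 420 / (0.85 * 40 * 260)
= 82.1946 mm
Mn = As * fy * (d - a/2) / 10^6
= 316.0003 kN-m
phi*Mn = 0.9 * 316.0003 = 284.4 kN-m

284.4


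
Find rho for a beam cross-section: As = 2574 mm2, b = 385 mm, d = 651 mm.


rho = As / (b * d)
= 2574 / (385 * 651)
= 0.0103

0.0103


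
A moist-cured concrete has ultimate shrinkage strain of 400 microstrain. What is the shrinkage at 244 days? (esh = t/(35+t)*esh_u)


esh(244) = 244 / (35 + 244) * 400
= 244 / 279 * 400
= 349.8 microstrain

349.8


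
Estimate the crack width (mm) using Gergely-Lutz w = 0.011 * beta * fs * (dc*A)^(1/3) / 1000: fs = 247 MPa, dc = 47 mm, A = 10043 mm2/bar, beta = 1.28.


w = 0.011 * beta * fs * (dc * A)^(1/3) / 1000
= 0.011 * 1.28 * 247 * (47 * 10043)^(1/3) / 1000
= 0.271 mm

0.271


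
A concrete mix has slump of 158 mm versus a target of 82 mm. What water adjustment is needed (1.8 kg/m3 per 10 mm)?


Difference = 82 - 158 = -76 mm
Water adjustment = -76 * 1.8 / 10 = -13.7 kg/m3

-13.7


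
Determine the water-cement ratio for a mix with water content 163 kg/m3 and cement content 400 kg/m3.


w/c = water / cement
w/c = 163 / 400 = 0.407

0.407


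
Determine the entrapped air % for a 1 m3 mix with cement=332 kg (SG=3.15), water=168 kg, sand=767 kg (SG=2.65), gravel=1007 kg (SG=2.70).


Vol cement = 332 / (3.15 * 1000) = 0.105397 m3
Vol water = 168 / 1000 = 0.168 m3
Vol sand = 767 / (2.65 * 1000) = 0.289434 m3
Vol gravel = 1007 / (2.70 * 1000) = 0.372963 m3
Total solid + water volume = 0.935794 m3
Air = (1 - 0.935794) * 100 = 6.42%

6.42


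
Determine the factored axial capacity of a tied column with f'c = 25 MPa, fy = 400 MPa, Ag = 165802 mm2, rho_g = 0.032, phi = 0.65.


Ast = rho * Ag = 0.032 * 165802 = 5305.664 mm2
phi*Pn = 0.65 * 0.80 * (0.85 * 25 * (165802 - 5305.664) + 400 * 5305.664) / 1000
= 2877.06 kN

2877.06


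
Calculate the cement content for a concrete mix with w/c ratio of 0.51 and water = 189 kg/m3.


Cement = water / (w/c)
= 189 / 0.51
= 370.6 kg/m3

370.6


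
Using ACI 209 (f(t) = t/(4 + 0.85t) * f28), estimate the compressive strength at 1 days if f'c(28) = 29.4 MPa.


f(1) = 1 / (4 + 0.85 * 1) * 29.4
= 1 / 4.85 * 29.4
= 6.06 MPa

6.06


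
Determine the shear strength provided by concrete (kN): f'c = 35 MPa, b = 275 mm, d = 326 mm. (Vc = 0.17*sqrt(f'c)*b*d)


Vc = 0.17 * sqrt(35) * 275 * 326 / 1000
= 90.16 kN

90.16


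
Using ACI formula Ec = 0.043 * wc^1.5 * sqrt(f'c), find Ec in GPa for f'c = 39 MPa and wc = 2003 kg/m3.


Ec = 0.043 * 2003^1.5 * sqrt(39) / 1000
= 24.07 GPa

24.07


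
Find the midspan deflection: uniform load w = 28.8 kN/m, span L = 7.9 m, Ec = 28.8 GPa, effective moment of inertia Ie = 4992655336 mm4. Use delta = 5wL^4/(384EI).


Convert: L = 7.9 m = 7900 mm, Ec = 28.8 GPa = 28800 MPa
delta = 5 * 28.8 * 7900^4 / (384 * 28800 * 4992655336)
= 10.16 mm

10.16


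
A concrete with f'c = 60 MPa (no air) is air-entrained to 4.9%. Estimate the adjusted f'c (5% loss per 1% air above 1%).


Strength loss = (4.9 - 1) * 5 = 19.5%
f'c = 60 * (1 - 19.5/100)
= 48.3 MPa

48.3


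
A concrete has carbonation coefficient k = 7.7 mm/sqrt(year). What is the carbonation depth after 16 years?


depth = k * sqrt(t)
= 7.7 * sqrt(16)
= 30.8 mm

30.8


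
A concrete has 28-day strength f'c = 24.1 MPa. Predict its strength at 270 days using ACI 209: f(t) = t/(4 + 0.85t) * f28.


f(270) = 270 / (4 + 0.85 * 270) * 24.1
= 270 / 233.5 * 24.1
= 27.87 MPa

27.87


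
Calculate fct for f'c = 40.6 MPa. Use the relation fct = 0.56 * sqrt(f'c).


fct = 0.56 * sqrt(40.6)
= 0.56 * 6.372
= 3.568 MPa

3.568


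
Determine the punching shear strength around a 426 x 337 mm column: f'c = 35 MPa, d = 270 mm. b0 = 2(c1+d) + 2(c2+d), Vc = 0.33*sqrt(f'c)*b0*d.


b0 = 2*(426 + 270) + 2*(337 + 270) = 2606 mm
Vc = 0.33 * sqrt(35) * 2606 * 270 / 1000
= 1373.68 kN

1373.68


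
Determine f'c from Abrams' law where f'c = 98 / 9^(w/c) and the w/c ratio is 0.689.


f'c = 98 / 9^0.689
= 98 / 4.544
= 21.57 MPa

21.57


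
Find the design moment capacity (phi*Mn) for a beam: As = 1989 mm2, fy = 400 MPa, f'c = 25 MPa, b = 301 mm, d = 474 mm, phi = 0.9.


a = As * fy / (0.85 * f'c * b)
= 1989 * 400 / (0.85 * 25 * 301)
= 124.3854 mm
Mn = As * fy * (d - a/2) / 10^6
= 327.6339 kN-m
phi*Mn = 0.9 * 327.6339 = 294.87 kN-m

294.87


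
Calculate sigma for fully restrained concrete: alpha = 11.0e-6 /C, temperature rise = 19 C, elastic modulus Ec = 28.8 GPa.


sigma = alpha * dT * Ec
= 11.0e-6 * 19 * 28.8 * 1000
= 6.019 MPa

6.019


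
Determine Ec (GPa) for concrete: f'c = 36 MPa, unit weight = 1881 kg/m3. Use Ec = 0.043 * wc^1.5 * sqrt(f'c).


Ec = 0.043 * 1881^1.5 * sqrt(36) / 1000
= 21.05 GPa

21.05


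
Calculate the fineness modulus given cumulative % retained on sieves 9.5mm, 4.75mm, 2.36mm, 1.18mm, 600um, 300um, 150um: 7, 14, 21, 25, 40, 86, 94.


FM = sum(cumulative % retained) / 100
= 287 / 100
= 2.87

2.87


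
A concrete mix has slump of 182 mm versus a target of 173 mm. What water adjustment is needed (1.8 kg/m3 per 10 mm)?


Difference = 173 - 182 = -9 mm
Water adjustment = -9 * 1.8 / 10 = -1.6 kg/m3

-1.6


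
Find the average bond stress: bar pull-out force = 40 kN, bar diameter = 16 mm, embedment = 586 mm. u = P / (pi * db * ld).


u = P / (pi * db * ld)
= 40 * 1000 / (pi * 16 * 586)
= 1.358 MPa

1.358


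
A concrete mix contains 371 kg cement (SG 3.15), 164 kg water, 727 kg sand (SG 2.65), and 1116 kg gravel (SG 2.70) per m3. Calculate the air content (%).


Vol cement = 371 / (3.15 * 1000) = 0.117778 m3
Vol water = 164 / 1000 = 0.164 m3
Vol sand = 727 / (2.65 * 1000) = 0.27434 m3
Vol gravel = 1116 / (2.70 * 1000) = 0.413333 m3
Total solid + water volume = 0.969451 m3
Air = (1 - 0.969451) * 100 = 3.05%

3.05


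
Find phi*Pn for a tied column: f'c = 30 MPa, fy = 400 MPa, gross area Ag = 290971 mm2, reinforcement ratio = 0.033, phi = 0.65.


Ast = rho * Ag = 0.033 * 290971 = 9602.043 mm2
phi*Pn = 0.65 * 0.80 * (0.85 * 30 * (290971 - 9602.043) + 400 * 9602.043) / 1000
= 5728.18 kN

5728.18


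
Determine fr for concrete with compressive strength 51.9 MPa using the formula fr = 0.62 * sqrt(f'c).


fr = 0.62 * sqrt(51.9)
= 4.467 MPa

4.467


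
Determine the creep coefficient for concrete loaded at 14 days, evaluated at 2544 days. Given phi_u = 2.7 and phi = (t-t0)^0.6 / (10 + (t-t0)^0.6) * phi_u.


dt = 2544 - 14 = 2530
phi = 2530^0.6 / (10 + 2530^0.6) * 2.7
= 2.475

2.475


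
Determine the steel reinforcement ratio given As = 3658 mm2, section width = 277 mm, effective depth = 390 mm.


rho = As / (b * d)
= 3658 / (277 * 390)
= 0.0339

0.0339


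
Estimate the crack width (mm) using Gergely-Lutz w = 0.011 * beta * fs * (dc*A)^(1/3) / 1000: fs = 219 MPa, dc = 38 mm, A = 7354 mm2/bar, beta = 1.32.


w = 0.011 * beta * fs * (dc * A)^(1/3) / 1000
= 0.011 * 1.32 * 219 * (38 * 7354)^(1/3) / 1000
= 0.208 mm

0.208


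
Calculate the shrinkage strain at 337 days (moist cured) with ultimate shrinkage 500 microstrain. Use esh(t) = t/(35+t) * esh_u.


esh(337) = 337 / (35 + 337) * 500
= 337 / 372 * 500
= 453.0 microstrain

453.0


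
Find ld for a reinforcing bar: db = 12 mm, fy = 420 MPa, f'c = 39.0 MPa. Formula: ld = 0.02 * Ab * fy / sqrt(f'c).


Ab = pi * 12^2 / 4 = 113.097 mm2
ld = 0.02 * 113.097 * 420 / sqrt(39.0)
= 152.1 mm

152.1


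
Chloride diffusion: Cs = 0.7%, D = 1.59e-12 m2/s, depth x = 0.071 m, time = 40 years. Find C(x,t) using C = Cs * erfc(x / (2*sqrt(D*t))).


t_seconds = 40 * 365.25 * 24 * 3600 = 1262304000.0 s
arg = 0.071 / (2 * sqrt(1.59e-12 * 1262304000.0))
= 0.7924
erfc(0.7924) = 0.2624
C = 0.7 * 0.2624 = 0.1837%

0.1837


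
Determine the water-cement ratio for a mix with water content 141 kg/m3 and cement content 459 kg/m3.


w/c = water / cement
w/c = 141 / 459 = 0.307

0.307


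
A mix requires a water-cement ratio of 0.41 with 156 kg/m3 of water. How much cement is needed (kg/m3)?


Cement = water / (w/c)
= 156 / 0.41
= 380.5 kg/m3

380.5


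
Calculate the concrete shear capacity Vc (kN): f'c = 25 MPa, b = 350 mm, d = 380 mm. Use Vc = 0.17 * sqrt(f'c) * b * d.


Vc = 0.17 * sqrt(25) * 350 * 380 / 1000
= 113.05 kN

113.05


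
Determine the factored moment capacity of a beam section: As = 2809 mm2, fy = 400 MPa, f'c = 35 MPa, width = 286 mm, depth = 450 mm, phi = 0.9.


a = As * fy / (0.85 * f'c * b)
= 2809 * 400 / (0.85 * 35 * 286)
= 132.0562 mm
Mn = As * fy * (d - a/2) / 10^6
= 431.4308 kN-m
phi*Mn = 0.9 * 431.4308 = 388.29 kN-m

388.29


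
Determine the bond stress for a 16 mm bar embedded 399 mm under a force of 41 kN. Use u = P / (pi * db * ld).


u = P / (pi * db * ld)
= 41 * 1000 / (pi * 16 * 399)
= 2.044 MPa

2.044


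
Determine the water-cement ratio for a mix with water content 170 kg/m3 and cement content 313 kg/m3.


w/c = water / cement
w/c = 170 / 313 = 0.543

0.543


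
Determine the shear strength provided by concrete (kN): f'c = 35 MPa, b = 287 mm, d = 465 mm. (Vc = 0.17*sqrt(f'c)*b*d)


Vc = 0.17 * sqrt(35) * 287 * 465 / 1000
= 134.22 kN

134.22


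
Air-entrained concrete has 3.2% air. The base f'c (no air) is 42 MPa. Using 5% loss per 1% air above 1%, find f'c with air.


Strength loss = (3.2 - 1) * 5 = 11.0%
f'c = 42 * (1 - 11.0/100)
= 37.38 MPa

37.38


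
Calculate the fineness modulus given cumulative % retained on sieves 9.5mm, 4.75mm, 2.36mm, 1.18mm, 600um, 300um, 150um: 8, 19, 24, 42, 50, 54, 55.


FM = sum(cumulative % retained) / 100
= 252 / 100
= 2.52

2.52


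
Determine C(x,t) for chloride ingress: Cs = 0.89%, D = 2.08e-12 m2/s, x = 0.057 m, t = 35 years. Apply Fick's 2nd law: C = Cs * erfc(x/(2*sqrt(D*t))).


t_seconds = 35 * 365.25 * 24 * 3600 = 1104516000.0 s
arg = 0.057 / (2 * sqrt(2.08e-12 * 1104516000.0))
= 0.5946
erfc(0.5946) = 0.4004
C = 0.89 * 0.4004 = 0.3564%

0.3564


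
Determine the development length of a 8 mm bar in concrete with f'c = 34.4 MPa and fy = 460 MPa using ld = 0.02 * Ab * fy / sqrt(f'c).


Ab = pi * 8^2 / 4 = 50.265 mm2
ld = 0.02 * 50.265 * 460 / sqrt(34.4)
= 78.8 mm

78.8


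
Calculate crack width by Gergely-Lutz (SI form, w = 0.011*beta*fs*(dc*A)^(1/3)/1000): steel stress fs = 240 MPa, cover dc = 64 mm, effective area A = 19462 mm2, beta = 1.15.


w = 0.011 * beta * fs * (dc * A)^(1/3) / 1000
= 0.011 * 1.15 * 240 * (64 * 19462)^(1/3) / 1000
= 0.327 mm

0.327


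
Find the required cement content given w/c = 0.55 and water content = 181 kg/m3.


Cement = water / (w/c)
= 181 / 0.55
= 329.1 kg/m3

329.1


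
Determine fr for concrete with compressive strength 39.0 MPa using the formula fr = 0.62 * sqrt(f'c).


fr = 0.62 * sqrt(39.0)
= 3.872 MPa

3.872


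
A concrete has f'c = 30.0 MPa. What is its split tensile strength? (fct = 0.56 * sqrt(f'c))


fct = 0.56 * sqrt(30.0)
= 0.56 * 5.477
= 3.067 MPa

3.067


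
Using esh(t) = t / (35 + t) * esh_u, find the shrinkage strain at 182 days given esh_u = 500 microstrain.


esh(182) = 182 / (35 + 182) * 500
= 182 / 217 * 500
= 419.4 microstrain

419.4


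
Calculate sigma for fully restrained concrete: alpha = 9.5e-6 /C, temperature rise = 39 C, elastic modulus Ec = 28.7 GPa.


sigma = alpha * dT * Ec
= 9.5e-6 * 39 * 28.7 * 1000
= 10.633 MPa

10.633


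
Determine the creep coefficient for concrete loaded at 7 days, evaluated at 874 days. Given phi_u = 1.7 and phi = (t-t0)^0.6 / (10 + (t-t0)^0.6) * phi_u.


dt = 874 - 7 = 867
phi = 867^0.6 / (10 + 867^0.6) * 1.7
= 1.45

1.45


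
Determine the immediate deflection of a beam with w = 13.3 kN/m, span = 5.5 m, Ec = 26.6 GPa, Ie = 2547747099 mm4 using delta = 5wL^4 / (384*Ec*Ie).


Convert: L = 5.5 m = 5500 mm, Ec = 26.6 GPa = 26600 MPa
delta = 5 * 13.3 * 5500^4 / (384 * 26600 * 2547747099)
= 2.34 mm

2.34


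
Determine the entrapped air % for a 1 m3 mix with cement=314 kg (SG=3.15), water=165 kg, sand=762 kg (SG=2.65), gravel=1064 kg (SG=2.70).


Vol cement = 314 / (3.15 * 1000) = 0.099683 m3
Vol water = 165 / 1000 = 0.165 m3
Vol sand = 762 / (2.65 * 1000) = 0.287547 m3
Vol gravel = 1064 / (2.70 * 1000) = 0.394074 m3
Total solid + water volume = 0.946304 m3
Air = (1 - 0.946304) * 100 = 5.37%

5.37


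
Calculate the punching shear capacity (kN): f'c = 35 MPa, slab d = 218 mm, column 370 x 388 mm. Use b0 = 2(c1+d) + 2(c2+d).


b0 = 2*(370 + 218) + 2*(388 + 218) = 2388 mm
Vc = 0.33 * sqrt(35) * 2388 * 218 / 1000
= 1016.34 kN

1016.34


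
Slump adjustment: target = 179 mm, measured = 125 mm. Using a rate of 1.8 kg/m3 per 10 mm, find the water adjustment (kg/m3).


Difference = 179 - 125 = 54 mm
Water adjustment = 54 * 1.8 / 10 = 9.7 kg/m3

9.7


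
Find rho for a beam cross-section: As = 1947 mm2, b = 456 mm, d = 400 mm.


rho = As / (b * d)
= 1947 / (456 * 400)
= 0.0107

0.0107


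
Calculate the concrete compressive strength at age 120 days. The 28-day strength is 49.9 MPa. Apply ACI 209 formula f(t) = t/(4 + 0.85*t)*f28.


f(120) = 120 / (4 + 0.85 * 120) * 49.9
= 120 / 106.0 * 49.9
= 56.49 MPa

56.49


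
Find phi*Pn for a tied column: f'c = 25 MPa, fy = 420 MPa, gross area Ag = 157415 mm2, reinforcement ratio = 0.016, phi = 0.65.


Ast = rho * Ag = 0.016 * 157415 = 2518.64 mm2
phi*Pn = 0.65 * 0.80 * (0.85 * 25 * (157415 - 2518.64) + 420 * 2518.64) / 1000
= 2261.68 kN

2261.68


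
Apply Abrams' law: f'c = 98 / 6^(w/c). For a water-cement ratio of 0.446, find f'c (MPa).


f'c = 98 / 6^0.446
= 98 / 2.224
= 44.07 MPa

44.07


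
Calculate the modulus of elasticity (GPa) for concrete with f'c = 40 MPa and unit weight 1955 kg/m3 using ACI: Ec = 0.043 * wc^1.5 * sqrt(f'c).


Ec = 0.043 * 1955^1.5 * sqrt(40) / 1000
= 23.51 GPa

23.51


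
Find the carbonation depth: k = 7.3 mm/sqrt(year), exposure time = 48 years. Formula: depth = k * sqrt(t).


depth = k * sqrt(t)
= 7.3 * sqrt(48)
= 50.58 mm

50.58


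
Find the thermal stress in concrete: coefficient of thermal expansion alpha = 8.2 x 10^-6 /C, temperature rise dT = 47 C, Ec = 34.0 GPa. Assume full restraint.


sigma = alpha * dT * Ec
= 8.2e-6 * 47 * 34.0 * 1000
= 13.104 MPa

13.104


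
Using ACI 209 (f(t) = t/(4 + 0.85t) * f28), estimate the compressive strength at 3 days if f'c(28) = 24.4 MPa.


f(3) = 3 / (4 + 0.85 * 3) * 24.4
= 3 / 6.55 * 24.4
= 11.18 MPa

11.18


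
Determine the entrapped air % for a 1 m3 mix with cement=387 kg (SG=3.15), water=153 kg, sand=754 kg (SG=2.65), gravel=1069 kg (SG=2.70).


Vol cement = 387 / (3.15 * 1000) = 0.122857 m3
Vol water = 153 / 1000 = 0.153 m3
Vol sand = 754 / (2.65 * 1000) = 0.284528 m3
Vol gravel = 1069 / (2.70 * 1000) = 0.395926 m3
Total solid + water volume = 0.956311 m3
Air = (1 - 0.956311) * 100 = 4.37%

4.37


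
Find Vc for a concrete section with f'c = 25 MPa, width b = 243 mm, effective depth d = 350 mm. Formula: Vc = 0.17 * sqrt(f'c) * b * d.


Vc = 0.17 * sqrt(25) * 243 * 350 / 1000
= 72.29 kN

72.29


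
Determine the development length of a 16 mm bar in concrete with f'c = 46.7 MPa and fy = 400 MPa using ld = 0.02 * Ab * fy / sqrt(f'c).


Ab = pi * 16^2 / 4 = 201.062 mm2
ld = 0.02 * 201.062 * 400 / sqrt(46.7)
= 235.4 mm

235.4


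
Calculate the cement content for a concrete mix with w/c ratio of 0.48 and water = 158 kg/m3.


Cement = water / (w/c)
= 158 / 0.48
= 329.2 kg/m3

329.2


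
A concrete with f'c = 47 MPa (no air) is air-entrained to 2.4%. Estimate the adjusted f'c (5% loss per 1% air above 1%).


Strength loss = (2.4 - 1) * 5 = 7.0%
f'c = 47 * (1 - 7.0/100)
= 43.71 MPa

43.71


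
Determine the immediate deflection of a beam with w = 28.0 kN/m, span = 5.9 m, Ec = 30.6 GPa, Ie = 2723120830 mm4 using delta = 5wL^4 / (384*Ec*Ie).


Convert: L = 5.9 m = 5900 mm, Ec = 30.6 GPa = 30600 MPa
delta = 5 * 28.0 * 5900^4 / (384 * 30600 * 2723120830)
= 5.3 mm

5.3


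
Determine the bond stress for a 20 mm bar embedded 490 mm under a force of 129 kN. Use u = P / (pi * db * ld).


u = P / (pi * db * ld)
= 129 * 1000 / (pi * 20 * 490)
= 4.19 MPa

4.19


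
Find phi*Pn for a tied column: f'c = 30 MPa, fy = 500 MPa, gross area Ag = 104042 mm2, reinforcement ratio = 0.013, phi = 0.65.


Ast = rho * Ag = 0.013 * 104042 = 1352.546 mm2
phi*Pn = 0.65 * 0.80 * (0.85 * 30 * (104042 - 1352.546) + 500 * 1352.546) / 1000
= 1713.32 kN

1713.32


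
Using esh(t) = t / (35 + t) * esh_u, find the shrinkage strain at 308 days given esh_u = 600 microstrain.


esh(308) = 308 / (35 + 308) * 600
= 308 / 343 * 600
= 538.8 microstrain

538.8


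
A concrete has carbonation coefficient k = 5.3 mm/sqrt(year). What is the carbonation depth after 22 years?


depth = k * sqrt(t)
= 5.3 * sqrt(22)
= 24.86 mm

24.86


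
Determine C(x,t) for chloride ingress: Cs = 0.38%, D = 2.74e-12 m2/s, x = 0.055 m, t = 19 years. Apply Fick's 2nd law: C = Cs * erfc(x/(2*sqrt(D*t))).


t_seconds = 19 * 365.25 * 24 * 3600 = 599594400.0 s
arg = 0.055 / (2 * sqrt(2.74e-12 * 599594400.0))
= 0.6785
erfc(0.6785) = 0.3373
C = 0.38 * 0.3373 = 0.1282%

0.1282


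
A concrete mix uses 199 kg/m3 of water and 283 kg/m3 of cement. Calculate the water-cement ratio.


w/c = water / cement
w/c = 199 / 283 = 0.703

0.703


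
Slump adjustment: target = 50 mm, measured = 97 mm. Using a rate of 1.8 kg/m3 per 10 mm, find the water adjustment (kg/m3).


Difference = 50 - 97 = -47 mm
Water adjustment = -47 * 1.8 / 10 = -8.5 kg/m3

-8.5


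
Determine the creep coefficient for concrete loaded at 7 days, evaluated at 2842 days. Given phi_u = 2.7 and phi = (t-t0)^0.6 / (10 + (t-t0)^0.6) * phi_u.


dt = 2842 - 7 = 2835
phi = 2835^0.6 / (10 + 2835^0.6) * 2.7
= 2.489

2.489


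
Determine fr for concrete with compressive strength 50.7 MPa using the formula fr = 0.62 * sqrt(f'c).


fr = 0.62 * sqrt(50.7)
= 4.415 MPa

4.415


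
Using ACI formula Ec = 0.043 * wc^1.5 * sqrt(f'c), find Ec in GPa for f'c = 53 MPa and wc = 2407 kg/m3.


Ec = 0.043 * 2407^1.5 * sqrt(53) / 1000
= 36.97 GPa

36.97
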